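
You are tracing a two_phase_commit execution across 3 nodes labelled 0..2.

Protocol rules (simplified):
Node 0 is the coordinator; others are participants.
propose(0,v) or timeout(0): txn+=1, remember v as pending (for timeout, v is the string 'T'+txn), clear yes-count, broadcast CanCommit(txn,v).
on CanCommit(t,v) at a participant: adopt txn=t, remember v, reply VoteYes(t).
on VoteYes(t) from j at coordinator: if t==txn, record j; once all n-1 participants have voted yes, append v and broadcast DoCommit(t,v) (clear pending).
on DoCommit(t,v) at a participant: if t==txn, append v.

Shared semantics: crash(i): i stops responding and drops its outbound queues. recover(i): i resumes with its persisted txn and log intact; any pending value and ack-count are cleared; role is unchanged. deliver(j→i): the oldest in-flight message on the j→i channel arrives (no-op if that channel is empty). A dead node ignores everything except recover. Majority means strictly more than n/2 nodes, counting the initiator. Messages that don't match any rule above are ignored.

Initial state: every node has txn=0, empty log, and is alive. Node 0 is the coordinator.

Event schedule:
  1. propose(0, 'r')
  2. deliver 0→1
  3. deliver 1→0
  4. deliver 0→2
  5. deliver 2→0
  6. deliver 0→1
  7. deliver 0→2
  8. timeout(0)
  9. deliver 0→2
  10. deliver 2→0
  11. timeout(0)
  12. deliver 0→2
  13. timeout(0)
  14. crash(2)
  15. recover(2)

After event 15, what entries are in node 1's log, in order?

r

step 1 propose(0,'r'): 0={coor,t=1,log=-}
step 2 deliver 0→1: 1={part,t=1,log=-}
step 3 deliver 1→0: —
step 4 deliver 0→2: 2={part,t=1,log=-}
step 5 deliver 2→0: 0={coor,t=1,log=r}
step 6 deliver 0→1: 1={part,t=1,log=r}
step 7 deliver 0→2: 2={part,t=1,log=r}
step 8 timeout(0): 0={coor,t=2,log=r}
step 9 deliver 0→2: 2={part,t=2,log=r}
step 10 deliver 2→0: —
step 11 timeout(0): 0={coor,t=3,log=r}
step 12 deliver 0→2: 2={part,t=3,log=r}
step 13 timeout(0): 0={coor,t=4,log=r}
step 14 crash(2): 2={✗part,t=3,log=r}
step 15 recover(2): 2={part,t=3,log=r}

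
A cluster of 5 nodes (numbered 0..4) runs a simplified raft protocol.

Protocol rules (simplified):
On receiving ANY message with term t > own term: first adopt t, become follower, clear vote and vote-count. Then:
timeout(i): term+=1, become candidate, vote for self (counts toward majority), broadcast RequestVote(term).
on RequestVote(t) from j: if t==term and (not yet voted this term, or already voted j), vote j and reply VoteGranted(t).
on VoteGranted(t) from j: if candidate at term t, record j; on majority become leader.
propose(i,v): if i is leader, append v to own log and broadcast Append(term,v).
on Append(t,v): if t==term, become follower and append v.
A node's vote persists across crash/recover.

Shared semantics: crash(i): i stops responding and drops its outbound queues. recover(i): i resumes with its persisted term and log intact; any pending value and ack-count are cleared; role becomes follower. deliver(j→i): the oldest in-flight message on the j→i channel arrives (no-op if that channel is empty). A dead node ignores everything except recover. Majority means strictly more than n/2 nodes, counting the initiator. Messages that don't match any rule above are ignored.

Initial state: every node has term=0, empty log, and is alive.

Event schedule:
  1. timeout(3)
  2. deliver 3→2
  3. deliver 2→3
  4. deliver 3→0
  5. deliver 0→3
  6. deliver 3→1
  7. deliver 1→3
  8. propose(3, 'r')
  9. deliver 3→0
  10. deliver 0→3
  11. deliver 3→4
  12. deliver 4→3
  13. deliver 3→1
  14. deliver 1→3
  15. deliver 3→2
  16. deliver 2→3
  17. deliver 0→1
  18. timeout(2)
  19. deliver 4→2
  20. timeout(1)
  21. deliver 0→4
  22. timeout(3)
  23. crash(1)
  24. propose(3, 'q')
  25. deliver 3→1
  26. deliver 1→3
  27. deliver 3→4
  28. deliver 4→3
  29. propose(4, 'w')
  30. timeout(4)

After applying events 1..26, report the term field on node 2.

2

1. timeout(3):  <3:cand t1 ->
2. deliver 3→2:  <2:foll t1 ->
3. deliver 2→3:  nop
4. deliver 3→0:  <0:foll t1 ->
5. deliver 0→3:  <3:lead t1 ->
6. deliver 3→1:  <1:foll t1 ->
7. deliver 1→3:  nop
8. propose(3,'r'):  <3:lead t1 r>
9. deliver 3→0:  <0:foll t1 r>
10. deliver 0→3:  nop
11. deliver 3→4:  <4:foll t1 ->
12. deliver 4→3:  nop
13. deliver 3→1:  <1:foll t1 r>
14. deliver 1→3:  nop
15. deliver 3→2:  <2:foll t1 r>
16. deliver 2→3:  nop
17. deliver 0→1:  nop
18. timeout(2):  <2:cand t2 r>
19. deliver 4→2:  nop
20. timeout(1):  <1:cand t2 r>
21. deliver 0→4:  nop
22. timeout(3):  <3:cand t2 r>
23. crash(1):  <1:✗cand t2 r>
24. propose(3,'q'):  nop
25. deliver 3→1:  nop
26. deliver 1→3:  nop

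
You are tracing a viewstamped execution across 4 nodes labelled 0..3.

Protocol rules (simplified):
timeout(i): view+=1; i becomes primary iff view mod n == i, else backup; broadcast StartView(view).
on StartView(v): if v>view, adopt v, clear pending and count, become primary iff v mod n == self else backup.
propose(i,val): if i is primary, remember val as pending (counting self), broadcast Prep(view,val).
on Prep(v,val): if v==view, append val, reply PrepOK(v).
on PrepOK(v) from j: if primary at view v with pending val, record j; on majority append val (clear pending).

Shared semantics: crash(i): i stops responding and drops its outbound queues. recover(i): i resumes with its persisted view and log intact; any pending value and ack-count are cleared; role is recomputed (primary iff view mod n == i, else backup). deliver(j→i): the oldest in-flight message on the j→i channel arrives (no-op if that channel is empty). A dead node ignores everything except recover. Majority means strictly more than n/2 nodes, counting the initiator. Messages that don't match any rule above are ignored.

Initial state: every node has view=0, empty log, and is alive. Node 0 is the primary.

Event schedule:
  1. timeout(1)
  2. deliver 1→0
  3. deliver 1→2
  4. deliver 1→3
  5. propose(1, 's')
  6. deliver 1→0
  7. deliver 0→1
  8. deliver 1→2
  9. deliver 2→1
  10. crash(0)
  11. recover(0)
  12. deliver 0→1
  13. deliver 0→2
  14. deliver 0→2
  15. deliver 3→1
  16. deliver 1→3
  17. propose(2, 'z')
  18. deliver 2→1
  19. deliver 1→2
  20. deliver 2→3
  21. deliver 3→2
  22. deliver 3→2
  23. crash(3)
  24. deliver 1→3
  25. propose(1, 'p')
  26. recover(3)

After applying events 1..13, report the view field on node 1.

[1] timeout(1) → N1(prim v1 [-])
[2] deliver 1→0 → N0(back v1 [-])
[3] deliver 1→2 → N2(back v1 [-])
[4] deliver 1→3 → N3(back v1 [-])
[5] propose(1,'s') → ∅
[6] deliver 1→0 → N0(back v1 [s])
[7] deliver 0→1 → ∅
[8] deliver 1→2 → N2(back v1 [s])
[9] deliver 2→1 → N1(prim v1 [s])
[10] crash(0) → N0(✗back v1 [s])
[11] recover(0) → N0(back v1 [s])
[12] deliver 0→1 → ∅
[13] deliver 0→2 → ∅

1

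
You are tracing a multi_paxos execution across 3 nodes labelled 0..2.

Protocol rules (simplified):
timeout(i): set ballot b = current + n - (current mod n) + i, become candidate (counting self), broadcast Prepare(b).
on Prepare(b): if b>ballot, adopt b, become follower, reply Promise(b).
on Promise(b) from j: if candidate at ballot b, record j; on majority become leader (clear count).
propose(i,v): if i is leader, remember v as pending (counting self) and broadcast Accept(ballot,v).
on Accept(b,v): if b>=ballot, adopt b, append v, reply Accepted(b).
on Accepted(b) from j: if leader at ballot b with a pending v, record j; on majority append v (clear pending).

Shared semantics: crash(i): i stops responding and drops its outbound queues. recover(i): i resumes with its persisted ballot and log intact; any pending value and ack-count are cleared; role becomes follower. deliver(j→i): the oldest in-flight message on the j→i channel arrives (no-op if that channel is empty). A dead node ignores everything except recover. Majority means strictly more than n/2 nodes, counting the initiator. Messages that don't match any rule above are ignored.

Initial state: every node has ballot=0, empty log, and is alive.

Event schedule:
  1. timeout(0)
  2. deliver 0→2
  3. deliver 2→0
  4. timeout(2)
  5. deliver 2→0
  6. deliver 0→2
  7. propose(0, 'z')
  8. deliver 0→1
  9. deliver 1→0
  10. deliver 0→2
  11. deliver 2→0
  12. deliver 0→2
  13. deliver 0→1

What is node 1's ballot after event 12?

3

after 1 — timeout(0): n0:cand/b3/[-]
after 2 — deliver 0→2: n2:foll/b3/[-]
after 3 — deliver 2→0: n0:lead/b3/[-]
after 4 — timeout(2): n2:cand/b8/[-]
after 5 — deliver 2→0: n0:foll/b8/[-]
after 6 — deliver 0→2: n2:lead/b8/[-]
after 7 — propose(0,'z'): ·
after 8 — deliver 0→1: n1:foll/b3/[-]
after 9 — deliver 1→0: ·
after 10 — deliver 0→2: ·
after 11 — deliver 2→0: ·
after 12 — deliver 0→2: ·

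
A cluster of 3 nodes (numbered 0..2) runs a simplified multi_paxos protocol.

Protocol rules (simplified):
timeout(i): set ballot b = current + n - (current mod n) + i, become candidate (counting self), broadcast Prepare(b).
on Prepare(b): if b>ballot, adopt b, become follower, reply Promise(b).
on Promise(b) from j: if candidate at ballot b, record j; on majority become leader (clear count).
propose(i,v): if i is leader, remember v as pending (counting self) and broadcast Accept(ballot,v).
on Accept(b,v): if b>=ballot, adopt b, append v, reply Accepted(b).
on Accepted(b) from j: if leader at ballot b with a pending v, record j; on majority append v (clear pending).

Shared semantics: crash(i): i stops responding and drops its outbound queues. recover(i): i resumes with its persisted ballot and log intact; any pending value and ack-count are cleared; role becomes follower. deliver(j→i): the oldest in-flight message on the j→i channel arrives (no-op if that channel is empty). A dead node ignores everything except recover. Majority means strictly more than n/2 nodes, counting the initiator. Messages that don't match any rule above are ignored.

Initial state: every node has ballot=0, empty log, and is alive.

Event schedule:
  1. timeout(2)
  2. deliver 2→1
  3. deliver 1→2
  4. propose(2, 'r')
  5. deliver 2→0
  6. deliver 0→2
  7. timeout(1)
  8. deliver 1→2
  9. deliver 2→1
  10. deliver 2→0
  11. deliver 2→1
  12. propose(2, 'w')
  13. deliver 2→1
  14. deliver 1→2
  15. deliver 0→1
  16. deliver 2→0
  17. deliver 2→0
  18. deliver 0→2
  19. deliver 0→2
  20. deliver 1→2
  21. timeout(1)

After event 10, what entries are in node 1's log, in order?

e1 timeout(2): 2[cand,b=5,-]
e2 deliver 2→1: 1[foll,b=5,-]
e3 deliver 1→2: 2[lead,b=5,-]
e4 propose(2,'r'): ·
e5 deliver 2→0: 0[foll,b=5,-]
e6 deliver 0→2: ·
e7 timeout(1): 1[cand,b=7,-]
e8 deliver 1→2: 2[foll,b=7,-]
e9 deliver 2→1: ·
e10 deliver 2→0: 0[foll,b=5,r]

empty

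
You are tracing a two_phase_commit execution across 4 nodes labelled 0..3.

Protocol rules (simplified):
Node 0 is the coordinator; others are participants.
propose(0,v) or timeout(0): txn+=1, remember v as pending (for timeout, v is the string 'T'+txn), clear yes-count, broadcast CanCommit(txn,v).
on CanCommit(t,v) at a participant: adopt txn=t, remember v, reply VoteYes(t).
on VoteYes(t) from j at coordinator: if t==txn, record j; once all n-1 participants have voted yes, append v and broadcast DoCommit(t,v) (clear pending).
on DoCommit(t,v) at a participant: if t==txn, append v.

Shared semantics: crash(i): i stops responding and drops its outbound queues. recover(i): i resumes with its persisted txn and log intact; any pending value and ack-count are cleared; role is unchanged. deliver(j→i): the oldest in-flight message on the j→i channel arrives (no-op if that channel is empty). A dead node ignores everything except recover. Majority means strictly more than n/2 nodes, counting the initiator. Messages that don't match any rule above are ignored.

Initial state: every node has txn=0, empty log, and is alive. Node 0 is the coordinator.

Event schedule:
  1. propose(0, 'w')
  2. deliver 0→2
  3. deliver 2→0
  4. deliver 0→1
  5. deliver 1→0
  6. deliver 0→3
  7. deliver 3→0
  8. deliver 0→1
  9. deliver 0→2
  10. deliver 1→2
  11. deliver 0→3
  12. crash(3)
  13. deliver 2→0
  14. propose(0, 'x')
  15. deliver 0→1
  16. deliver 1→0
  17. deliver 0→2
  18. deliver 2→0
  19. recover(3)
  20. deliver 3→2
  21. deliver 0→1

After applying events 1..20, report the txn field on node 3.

1

1. propose(0,'w'):  <0:coor t1 ->
2. deliver 0→2:  <2:part t1 ->
3. deliver 2→0:  nop
4. deliver 0→1:  <1:part t1 ->
5. deliver 1→0:  nop
6. deliver 0→3:  <3:part t1 ->
7. deliver 3→0:  <0:coor t1 w>
8. deliver 0→1:  <1:part t1 w>
9. deliver 0→2:  <2:part t1 w>
10. deliver 1→2:  nop
11. deliver 0→3:  <3:part t1 w>
12. crash(3):  <3:✗part t1 w>
13. deliver 2→0:  nop
14. propose(0,'x'):  <0:coor t2 w>
15. deliver 0→1:  <1:part t2 w>
16. deliver 1→0:  nop
17. deliver 0→2:  <2:part t2 w>
18. deliver 2→0:  nop
19. recover(3):  <3:part t1 w>
20. deliver 3→2:  nop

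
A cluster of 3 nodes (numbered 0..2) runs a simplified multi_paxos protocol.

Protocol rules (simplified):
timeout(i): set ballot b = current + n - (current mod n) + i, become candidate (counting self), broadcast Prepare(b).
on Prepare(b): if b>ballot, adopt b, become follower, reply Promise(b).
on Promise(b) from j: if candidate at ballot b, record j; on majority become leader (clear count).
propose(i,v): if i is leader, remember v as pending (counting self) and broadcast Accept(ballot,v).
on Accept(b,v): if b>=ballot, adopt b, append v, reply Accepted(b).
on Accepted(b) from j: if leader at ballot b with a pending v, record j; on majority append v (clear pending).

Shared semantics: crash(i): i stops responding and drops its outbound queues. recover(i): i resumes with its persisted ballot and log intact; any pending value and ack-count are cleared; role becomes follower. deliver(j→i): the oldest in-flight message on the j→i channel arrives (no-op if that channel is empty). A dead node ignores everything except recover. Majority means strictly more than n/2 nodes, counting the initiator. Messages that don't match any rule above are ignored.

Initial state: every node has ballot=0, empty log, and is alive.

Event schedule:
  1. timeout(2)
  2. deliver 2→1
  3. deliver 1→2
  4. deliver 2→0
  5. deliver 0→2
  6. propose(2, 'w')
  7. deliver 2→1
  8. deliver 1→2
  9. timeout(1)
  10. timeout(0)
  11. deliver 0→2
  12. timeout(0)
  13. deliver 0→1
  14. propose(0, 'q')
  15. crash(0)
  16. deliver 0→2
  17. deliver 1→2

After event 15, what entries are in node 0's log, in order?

empty

e1 timeout(2): 2[cand,b=5,-]
e2 deliver 2→1: 1[foll,b=5,-]
e3 deliver 1→2: 2[lead,b=5,-]
e4 deliver 2→0: 0[foll,b=5,-]
e5 deliver 0→2: ·
e6 propose(2,'w'): ·
e7 deliver 2→1: 1[foll,b=5,w]
e8 deliver 1→2: 2[lead,b=5,w]
e9 timeout(1): 1[cand,b=7,w]
e10 timeout(0): 0[cand,b=6,-]
e11 deliver 0→2: 2[foll,b=6,w]
e12 timeout(0): 0[cand,b=9,-]
e13 deliver 0→1: ·
e14 propose(0,'q'): ·
e15 crash(0): 0[✗cand,b=9,-]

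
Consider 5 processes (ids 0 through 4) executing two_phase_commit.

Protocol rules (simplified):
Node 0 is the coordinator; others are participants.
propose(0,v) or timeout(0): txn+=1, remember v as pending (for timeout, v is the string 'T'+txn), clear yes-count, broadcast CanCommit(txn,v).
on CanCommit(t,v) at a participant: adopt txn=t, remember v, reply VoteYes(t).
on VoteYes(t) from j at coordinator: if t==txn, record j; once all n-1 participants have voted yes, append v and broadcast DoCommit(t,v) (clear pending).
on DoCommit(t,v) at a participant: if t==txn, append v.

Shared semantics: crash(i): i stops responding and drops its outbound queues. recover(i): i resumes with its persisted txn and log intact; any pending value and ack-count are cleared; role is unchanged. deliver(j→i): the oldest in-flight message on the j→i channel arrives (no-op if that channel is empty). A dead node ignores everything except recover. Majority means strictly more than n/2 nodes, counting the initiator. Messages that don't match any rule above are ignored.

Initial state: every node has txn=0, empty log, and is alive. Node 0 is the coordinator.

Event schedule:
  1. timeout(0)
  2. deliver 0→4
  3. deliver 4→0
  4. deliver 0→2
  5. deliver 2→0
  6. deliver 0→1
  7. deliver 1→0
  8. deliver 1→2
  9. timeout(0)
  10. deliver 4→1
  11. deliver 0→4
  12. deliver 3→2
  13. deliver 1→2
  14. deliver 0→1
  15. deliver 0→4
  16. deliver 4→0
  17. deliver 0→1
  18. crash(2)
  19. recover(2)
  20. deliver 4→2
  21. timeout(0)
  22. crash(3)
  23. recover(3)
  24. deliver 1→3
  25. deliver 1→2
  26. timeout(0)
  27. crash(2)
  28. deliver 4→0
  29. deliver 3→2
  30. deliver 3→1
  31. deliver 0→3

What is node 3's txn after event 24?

step 1 timeout(0): 0={coor,t=1,log=-}
step 2 deliver 0→4: 4={part,t=1,log=-}
step 3 deliver 4→0: —
step 4 deliver 0→2: 2={part,t=1,log=-}
step 5 deliver 2→0: —
step 6 deliver 0→1: 1={part,t=1,log=-}
step 7 deliver 1→0: —
step 8 deliver 1→2: —
step 9 timeout(0): 0={coor,t=2,log=-}
step 10 deliver 4→1: —
step 11 deliver 0→4: 4={part,t=2,log=-}
step 12 deliver 3→2: —
step 13 deliver 1→2: —
step 14 deliver 0→1: 1={part,t=2,log=-}
step 15 deliver 0→4: —
step 16 deliver 4→0: —
step 17 deliver 0→1: —
step 18 crash(2): 2={✗part,t=1,log=-}
step 19 recover(2): 2={part,t=1,log=-}
step 20 deliver 4→2: —
step 21 timeout(0): 0={coor,t=3,log=-}
step 22 crash(3): 3={✗part,t=0,log=-}
step 23 recover(3): 3={part,t=0,log=-}
step 24 deliver 1→3: —

0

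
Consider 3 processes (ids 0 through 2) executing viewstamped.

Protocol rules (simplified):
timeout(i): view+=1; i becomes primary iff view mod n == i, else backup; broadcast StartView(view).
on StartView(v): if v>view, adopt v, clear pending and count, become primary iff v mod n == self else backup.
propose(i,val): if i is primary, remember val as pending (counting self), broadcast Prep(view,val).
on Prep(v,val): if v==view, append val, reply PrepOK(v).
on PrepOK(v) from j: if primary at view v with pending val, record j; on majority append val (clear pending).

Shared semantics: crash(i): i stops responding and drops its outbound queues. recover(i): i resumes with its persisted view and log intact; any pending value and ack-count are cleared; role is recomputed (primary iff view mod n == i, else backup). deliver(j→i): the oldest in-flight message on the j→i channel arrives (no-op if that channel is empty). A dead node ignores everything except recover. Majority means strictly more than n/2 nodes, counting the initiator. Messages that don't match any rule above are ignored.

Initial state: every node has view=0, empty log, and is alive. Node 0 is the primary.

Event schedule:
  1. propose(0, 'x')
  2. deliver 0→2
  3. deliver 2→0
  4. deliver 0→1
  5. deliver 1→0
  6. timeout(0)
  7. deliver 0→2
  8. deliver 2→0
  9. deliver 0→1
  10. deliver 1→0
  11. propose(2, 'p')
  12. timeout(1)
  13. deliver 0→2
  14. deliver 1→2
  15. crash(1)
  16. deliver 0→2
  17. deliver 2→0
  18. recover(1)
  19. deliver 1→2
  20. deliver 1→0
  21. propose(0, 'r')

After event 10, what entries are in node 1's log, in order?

x

[1] propose(0,'x') → ∅
[2] deliver 0→2 → N2(back v0 [x])
[3] deliver 2→0 → N0(prim v0 [x])
[4] deliver 0→1 → N1(back v0 [x])
[5] deliver 1→0 → ∅
[6] timeout(0) → N0(back v1 [x])
[7] deliver 0→2 → N2(back v1 [x])
[8] deliver 2→0 → ∅
[9] deliver 0→1 → N1(prim v1 [x])
[10] deliver 1→0 → ∅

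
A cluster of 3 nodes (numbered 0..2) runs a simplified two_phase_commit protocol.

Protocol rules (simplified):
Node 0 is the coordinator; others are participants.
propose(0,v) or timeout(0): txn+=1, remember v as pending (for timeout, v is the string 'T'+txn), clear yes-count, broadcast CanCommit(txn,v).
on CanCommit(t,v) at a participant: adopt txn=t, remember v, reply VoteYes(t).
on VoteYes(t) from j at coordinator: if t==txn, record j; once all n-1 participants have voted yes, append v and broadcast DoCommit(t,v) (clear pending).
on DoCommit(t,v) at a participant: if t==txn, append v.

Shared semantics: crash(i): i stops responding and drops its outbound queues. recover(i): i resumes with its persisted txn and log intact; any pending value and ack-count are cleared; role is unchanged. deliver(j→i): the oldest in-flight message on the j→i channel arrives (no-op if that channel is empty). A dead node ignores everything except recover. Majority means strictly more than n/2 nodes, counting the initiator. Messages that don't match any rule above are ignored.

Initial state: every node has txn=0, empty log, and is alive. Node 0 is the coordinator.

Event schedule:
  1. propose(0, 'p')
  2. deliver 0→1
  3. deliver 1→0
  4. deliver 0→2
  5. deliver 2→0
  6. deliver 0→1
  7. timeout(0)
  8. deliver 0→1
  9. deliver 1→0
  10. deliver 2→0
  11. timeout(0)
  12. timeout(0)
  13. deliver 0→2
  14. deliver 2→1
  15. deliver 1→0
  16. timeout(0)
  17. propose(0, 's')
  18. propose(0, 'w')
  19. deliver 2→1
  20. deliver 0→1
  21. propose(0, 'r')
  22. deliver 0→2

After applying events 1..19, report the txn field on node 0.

1. propose(0,'p'):  <0:coor t1 ->
2. deliver 0→1:  <1:part t1 ->
3. deliver 1→0:  nop
4. deliver 0→2:  <2:part t1 ->
5. deliver 2→0:  <0:coor t1 p>
6. deliver 0→1:  <1:part t1 p>
7. timeout(0):  <0:coor t2 p>
8. deliver 0→1:  <1:part t2 p>
9. deliver 1→0:  nop
10. deliver 2→0:  nop
11. timeout(0):  <0:coor t3 p>
12. timeout(0):  <0:coor t4 p>
13. deliver 0→2:  <2:part t1 p>
14. deliver 2→1:  nop
15. deliver 1→0:  nop
16. timeout(0):  <0:coor t5 p>
17. propose(0,'s'):  <0:coor t6 p>
18. propose(0,'w'):  <0:coor t7 p>
19. deliver 2→1:  nop

7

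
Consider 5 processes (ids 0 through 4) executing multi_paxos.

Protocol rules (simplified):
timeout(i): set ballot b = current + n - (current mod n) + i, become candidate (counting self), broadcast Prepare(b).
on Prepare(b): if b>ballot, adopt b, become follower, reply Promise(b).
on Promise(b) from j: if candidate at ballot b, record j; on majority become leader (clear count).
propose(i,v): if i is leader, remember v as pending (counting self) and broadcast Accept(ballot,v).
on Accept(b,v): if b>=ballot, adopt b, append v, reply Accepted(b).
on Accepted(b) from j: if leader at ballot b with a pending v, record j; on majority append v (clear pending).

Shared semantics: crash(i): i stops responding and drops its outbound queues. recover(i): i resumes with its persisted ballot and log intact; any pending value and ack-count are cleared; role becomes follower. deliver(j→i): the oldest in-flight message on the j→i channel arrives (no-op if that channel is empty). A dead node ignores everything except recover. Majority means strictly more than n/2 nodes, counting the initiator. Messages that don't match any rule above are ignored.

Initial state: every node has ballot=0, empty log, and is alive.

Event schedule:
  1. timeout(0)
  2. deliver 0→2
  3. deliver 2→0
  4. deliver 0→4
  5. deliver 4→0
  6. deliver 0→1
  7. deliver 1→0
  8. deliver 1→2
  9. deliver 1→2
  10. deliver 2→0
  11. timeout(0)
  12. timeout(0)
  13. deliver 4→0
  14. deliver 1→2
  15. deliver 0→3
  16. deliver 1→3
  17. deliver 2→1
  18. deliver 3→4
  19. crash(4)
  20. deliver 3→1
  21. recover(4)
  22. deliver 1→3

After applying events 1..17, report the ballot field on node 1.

5

1. timeout(0):  <0:cand b5 ->
2. deliver 0→2:  <2:foll b5 ->
3. deliver 2→0:  nop
4. deliver 0→4:  <4:foll b5 ->
5. deliver 4→0:  <0:lead b5 ->
6. deliver 0→1:  <1:foll b5 ->
7. deliver 1→0:  nop
8. deliver 1→2:  nop
9. deliver 1→2:  nop
10. deliver 2→0:  nop
11. timeout(0):  <0:cand b10 ->
12. timeout(0):  <0:cand b15 ->
13. deliver 4→0:  nop
14. deliver 1→2:  nop
15. deliver 0→3:  <3:foll b5 ->
16. deliver 1→3:  nop
17. deliver 2→1:  nop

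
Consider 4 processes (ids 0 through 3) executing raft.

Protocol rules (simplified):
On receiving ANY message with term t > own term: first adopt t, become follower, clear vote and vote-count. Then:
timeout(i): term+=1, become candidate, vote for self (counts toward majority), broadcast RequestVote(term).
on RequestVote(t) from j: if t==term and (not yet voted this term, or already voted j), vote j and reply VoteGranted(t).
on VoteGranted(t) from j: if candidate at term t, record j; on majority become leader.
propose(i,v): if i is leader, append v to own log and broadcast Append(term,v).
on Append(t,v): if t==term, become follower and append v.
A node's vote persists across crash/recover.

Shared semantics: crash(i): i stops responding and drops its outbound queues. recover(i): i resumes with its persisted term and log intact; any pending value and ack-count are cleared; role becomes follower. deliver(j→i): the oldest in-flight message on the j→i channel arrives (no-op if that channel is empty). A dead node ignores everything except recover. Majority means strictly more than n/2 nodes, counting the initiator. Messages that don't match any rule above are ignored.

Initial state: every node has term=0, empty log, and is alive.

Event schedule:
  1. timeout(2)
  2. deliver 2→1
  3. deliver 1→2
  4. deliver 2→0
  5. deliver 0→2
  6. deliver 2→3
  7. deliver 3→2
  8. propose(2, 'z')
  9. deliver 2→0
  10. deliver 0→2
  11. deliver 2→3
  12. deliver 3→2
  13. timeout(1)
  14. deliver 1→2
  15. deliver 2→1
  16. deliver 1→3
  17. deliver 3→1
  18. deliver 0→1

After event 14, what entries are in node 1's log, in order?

1. timeout(2):  <2:cand t1 ->
2. deliver 2→1:  <1:foll t1 ->
3. deliver 1→2:  nop
4. deliver 2→0:  <0:foll t1 ->
5. deliver 0→2:  <2:lead t1 ->
6. deliver 2→3:  <3:foll t1 ->
7. deliver 3→2:  nop
8. propose(2,'z'):  <2:lead t1 z>
9. deliver 2→0:  <0:foll t1 z>
10. deliver 0→2:  nop
11. deliver 2→3:  <3:foll t1 z>
12. deliver 3→2:  nop
13. timeout(1):  <1:cand t2 ->
14. deliver 1→2:  <2:foll t2 z>

empty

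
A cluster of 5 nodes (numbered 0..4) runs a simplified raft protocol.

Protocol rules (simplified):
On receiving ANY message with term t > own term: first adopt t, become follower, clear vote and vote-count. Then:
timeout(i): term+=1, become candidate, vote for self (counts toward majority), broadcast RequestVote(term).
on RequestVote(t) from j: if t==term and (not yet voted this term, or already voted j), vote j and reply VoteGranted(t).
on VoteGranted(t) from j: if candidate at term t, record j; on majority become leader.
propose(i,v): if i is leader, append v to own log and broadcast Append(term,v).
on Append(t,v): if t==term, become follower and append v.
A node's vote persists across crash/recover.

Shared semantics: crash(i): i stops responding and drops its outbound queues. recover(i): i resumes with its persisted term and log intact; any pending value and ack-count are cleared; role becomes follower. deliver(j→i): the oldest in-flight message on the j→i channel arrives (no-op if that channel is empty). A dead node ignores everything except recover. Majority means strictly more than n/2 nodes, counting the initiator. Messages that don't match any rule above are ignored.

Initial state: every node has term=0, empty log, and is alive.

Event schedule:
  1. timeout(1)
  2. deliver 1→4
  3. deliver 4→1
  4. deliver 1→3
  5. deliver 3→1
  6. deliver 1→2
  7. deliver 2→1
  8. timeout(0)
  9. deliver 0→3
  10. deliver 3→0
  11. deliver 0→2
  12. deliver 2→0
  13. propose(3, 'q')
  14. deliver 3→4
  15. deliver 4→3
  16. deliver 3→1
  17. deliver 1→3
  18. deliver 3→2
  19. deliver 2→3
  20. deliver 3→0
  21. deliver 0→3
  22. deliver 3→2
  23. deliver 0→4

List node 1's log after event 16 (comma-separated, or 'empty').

after 1 — timeout(1): n1:cand/t1/[-]
after 2 — deliver 1→4: n4:foll/t1/[-]
after 3 — deliver 4→1: ·
after 4 — deliver 1→3: n3:foll/t1/[-]
after 5 — deliver 3→1: n1:lead/t1/[-]
after 6 — deliver 1→2: n2:foll/t1/[-]
after 7 — deliver 2→1: ·
after 8 — timeout(0): n0:cand/t1/[-]
after 9 — deliver 0→3: ·
after 10 — deliver 3→0: ·
after 11 — deliver 0→2: ·
after 12 — deliver 2→0: ·
after 13 — propose(3,'q'): ·
after 14 — deliver 3→4: ·
after 15 — deliver 4→3: ·
after 16 — deliver 3→1: ·

empty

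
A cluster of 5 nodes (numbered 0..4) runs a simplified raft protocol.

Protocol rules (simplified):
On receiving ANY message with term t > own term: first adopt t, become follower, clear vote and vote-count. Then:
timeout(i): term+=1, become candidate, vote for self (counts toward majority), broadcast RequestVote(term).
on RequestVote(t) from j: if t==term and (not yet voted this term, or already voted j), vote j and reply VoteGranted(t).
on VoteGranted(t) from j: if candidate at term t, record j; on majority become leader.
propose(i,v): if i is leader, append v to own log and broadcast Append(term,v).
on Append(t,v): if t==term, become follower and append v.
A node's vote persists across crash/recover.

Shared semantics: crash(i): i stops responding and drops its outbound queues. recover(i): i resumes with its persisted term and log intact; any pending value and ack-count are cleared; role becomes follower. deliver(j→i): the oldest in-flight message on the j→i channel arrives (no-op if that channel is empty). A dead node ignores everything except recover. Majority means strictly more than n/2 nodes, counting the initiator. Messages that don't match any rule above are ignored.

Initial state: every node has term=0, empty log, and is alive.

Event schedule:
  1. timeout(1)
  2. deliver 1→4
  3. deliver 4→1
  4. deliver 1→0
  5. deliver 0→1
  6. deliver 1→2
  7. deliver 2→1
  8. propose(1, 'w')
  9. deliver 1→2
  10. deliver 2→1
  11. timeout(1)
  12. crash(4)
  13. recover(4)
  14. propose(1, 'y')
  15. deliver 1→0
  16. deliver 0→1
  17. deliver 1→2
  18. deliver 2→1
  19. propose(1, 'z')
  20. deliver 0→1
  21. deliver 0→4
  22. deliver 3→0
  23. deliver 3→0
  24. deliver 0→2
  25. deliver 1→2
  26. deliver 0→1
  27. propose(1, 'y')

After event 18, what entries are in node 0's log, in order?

after 1 — timeout(1): n1:cand/t1/[-]
after 2 — deliver 1→4: n4:foll/t1/[-]
after 3 — deliver 4→1: ·
after 4 — deliver 1→0: n0:foll/t1/[-]
after 5 — deliver 0→1: n1:lead/t1/[-]
after 6 — deliver 1→2: n2:foll/t1/[-]
after 7 — deliver 2→1: ·
after 8 — propose(1,'w'): n1:lead/t1/[w]
after 9 — deliver 1→2: n2:foll/t1/[w]
after 10 — deliver 2→1: ·
after 11 — timeout(1): n1:cand/t2/[w]
after 12 — crash(4): n4:✗foll/t1/[-]
after 13 — recover(4): n4:foll/t1/[-]
after 14 — propose(1,'y'): ·
after 15 — deliver 1→0: n0:foll/t1/[w]
after 16 — deliver 0→1: ·
after 17 — deliver 1→2: n2:foll/t2/[w]
after 18 — deliver 2→1: ·

w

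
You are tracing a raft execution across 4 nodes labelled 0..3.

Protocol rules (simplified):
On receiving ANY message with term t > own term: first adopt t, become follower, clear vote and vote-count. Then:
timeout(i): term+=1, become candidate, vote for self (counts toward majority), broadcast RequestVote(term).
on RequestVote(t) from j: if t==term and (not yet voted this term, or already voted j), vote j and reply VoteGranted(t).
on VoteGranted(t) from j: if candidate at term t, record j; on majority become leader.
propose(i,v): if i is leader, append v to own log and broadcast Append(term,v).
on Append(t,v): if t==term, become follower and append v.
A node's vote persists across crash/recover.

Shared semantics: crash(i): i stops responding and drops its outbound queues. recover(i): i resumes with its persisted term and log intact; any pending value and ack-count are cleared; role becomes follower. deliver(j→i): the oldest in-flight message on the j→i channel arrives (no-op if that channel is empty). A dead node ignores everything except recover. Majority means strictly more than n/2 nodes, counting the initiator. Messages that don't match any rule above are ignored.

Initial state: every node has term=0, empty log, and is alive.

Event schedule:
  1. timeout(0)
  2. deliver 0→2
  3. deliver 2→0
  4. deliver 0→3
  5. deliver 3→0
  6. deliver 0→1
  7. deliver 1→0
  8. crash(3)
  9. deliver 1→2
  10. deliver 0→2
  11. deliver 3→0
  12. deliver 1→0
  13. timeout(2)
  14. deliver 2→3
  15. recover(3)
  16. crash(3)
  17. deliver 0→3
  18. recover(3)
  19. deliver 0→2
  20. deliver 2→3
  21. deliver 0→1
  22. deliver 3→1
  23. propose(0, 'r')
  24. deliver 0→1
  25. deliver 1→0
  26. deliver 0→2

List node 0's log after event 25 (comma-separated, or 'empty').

e1 timeout(0): 0[cand,t=1,-]
e2 deliver 0→2: 2[foll,t=1,-]
e3 deliver 2→0: ·
e4 deliver 0→3: 3[foll,t=1,-]
e5 deliver 3→0: 0[lead,t=1,-]
e6 deliver 0→1: 1[foll,t=1,-]
e7 deliver 1→0: ·
e8 crash(3): 3[✗foll,t=1,-]
e9 deliver 1→2: ·
e10 deliver 0→2: ·
e11 deliver 3→0: ·
e12 deliver 1→0: ·
e13 timeout(2): 2[cand,t=2,-]
e14 deliver 2→3: ·
e15 recover(3): 3[foll,t=1,-]
e16 crash(3): 3[✗foll,t=1,-]
e17 deliver 0→3: ·
e18 recover(3): 3[foll,t=1,-]
e19 deliver 0→2: ·
e20 deliver 2→3: 3[foll,t=2,-]
e21 deliver 0→1: ·
e22 deliver 3→1: ·
e23 propose(0,'r'): 0[lead,t=1,r]
e24 deliver 0→1: 1[foll,t=1,r]
e25 deliver 1→0: ·

r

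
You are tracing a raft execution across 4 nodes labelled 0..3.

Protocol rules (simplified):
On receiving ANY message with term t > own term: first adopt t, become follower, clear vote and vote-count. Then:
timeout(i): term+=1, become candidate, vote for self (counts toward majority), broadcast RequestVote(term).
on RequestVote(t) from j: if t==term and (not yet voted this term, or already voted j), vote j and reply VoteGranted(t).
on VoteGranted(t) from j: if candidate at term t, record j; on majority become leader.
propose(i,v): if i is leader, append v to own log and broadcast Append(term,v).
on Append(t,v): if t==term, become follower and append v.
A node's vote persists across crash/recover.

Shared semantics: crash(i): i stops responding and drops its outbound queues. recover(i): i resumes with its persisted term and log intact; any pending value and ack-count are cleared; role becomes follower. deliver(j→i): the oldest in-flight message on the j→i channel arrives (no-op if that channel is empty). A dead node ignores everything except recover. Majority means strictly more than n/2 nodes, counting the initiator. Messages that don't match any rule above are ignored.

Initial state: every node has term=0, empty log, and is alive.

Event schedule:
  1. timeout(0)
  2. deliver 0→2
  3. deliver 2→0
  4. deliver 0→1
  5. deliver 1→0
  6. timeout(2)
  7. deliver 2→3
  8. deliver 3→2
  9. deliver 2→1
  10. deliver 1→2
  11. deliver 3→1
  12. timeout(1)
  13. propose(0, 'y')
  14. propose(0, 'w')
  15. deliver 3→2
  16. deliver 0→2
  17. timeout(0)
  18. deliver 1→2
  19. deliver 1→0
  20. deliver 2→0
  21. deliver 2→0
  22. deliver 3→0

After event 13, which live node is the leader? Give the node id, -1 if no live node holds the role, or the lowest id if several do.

1. timeout(0):  <0:cand t1 ->
2. deliver 0→2:  <2:foll t1 ->
3. deliver 2→0:  nop
4. deliver 0→1:  <1:foll t1 ->
5. deliver 1→0:  <0:lead t1 ->
6. timeout(2):  <2:cand t2 ->
7. deliver 2→3:  <3:foll t2 ->
8. deliver 3→2:  nop
9. deliver 2→1:  <1:foll t2 ->
10. deliver 1→2:  <2:lead t2 ->
11. deliver 3→1:  nop
12. timeout(1):  <1:cand t3 ->
13. propose(0,'y'):  <0:lead t1 y>

0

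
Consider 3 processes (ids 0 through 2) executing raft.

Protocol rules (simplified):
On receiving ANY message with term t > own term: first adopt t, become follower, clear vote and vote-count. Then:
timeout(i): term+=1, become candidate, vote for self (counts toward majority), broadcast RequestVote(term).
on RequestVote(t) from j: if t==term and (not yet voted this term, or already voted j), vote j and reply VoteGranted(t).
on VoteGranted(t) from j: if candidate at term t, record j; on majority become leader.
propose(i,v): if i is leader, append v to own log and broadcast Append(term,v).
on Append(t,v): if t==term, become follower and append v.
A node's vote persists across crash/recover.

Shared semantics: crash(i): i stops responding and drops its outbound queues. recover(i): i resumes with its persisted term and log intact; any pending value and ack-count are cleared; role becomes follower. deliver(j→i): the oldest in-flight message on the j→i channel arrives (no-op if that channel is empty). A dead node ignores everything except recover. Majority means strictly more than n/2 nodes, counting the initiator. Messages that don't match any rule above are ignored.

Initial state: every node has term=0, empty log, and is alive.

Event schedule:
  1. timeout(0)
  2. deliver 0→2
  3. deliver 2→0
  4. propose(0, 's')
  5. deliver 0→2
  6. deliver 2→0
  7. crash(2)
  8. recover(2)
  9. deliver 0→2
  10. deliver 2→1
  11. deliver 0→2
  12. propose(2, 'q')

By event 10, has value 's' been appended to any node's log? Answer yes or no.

yes

e1 timeout(0): 0[cand,t=1,-]
e2 deliver 0→2: 2[foll,t=1,-]
e3 deliver 2→0: 0[lead,t=1,-]
e4 propose(0,'s'): 0[lead,t=1,s]
e5 deliver 0→2: 2[foll,t=1,s]
e6 deliver 2→0: ·
e7 crash(2): 2[✗foll,t=1,s]
e8 recover(2): 2[foll,t=1,s]
e9 deliver 0→2: ·
e10 deliver 2→1: ·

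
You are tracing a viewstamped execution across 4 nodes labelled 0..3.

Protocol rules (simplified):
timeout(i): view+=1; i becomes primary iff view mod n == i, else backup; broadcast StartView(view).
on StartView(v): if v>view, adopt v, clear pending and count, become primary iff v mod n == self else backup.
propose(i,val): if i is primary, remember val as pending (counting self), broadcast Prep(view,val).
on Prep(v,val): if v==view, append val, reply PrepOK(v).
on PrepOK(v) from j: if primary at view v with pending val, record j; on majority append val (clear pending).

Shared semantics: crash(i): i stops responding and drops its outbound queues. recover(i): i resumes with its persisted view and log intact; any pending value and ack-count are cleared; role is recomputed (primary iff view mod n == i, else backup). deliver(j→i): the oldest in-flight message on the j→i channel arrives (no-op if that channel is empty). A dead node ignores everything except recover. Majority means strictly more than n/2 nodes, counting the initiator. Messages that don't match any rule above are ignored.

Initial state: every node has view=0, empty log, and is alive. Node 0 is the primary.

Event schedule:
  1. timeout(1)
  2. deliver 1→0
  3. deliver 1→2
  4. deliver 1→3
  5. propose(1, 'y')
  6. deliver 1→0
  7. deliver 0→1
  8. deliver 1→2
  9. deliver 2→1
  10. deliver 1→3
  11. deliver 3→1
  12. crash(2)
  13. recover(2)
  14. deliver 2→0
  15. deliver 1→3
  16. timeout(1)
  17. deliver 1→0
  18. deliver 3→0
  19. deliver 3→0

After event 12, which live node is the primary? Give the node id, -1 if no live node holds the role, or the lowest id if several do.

e1 timeout(1): 1[prim,v=1,-]
e2 deliver 1→0: 0[back,v=1,-]
e3 deliver 1→2: 2[back,v=1,-]
e4 deliver 1→3: 3[back,v=1,-]
e5 propose(1,'y'): ·
e6 deliver 1→0: 0[back,v=1,y]
e7 deliver 0→1: ·
e8 deliver 1→2: 2[back,v=1,y]
e9 deliver 2→1: 1[prim,v=1,y]
e10 deliver 1→3: 3[back,v=1,y]
e11 deliver 3→1: ·
e12 crash(2): 2[✗back,v=1,y]

1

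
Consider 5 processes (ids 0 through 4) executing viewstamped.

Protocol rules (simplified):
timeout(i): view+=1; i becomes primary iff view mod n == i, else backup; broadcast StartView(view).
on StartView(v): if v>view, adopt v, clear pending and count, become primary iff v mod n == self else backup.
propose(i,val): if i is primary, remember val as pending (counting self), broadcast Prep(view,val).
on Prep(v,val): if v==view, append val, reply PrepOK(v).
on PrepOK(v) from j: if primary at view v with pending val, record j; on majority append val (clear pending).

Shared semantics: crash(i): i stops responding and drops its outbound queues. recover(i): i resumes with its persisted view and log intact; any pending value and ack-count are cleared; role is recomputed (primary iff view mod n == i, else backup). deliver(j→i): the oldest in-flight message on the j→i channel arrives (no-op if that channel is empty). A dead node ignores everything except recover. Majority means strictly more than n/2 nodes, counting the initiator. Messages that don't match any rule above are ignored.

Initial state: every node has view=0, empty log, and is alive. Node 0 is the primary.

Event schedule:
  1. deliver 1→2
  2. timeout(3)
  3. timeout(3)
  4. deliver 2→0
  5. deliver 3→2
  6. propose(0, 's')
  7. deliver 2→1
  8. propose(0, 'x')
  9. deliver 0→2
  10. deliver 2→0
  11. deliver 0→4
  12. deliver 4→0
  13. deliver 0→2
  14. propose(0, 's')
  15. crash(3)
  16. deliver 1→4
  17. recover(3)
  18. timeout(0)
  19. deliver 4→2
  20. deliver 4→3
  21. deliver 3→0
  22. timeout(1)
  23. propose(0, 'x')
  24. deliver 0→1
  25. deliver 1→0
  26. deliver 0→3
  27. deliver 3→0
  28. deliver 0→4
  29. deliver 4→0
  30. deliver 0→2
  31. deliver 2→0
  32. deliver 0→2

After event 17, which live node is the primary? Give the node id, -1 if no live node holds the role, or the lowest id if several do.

step 1 deliver 1→2: —
step 2 timeout(3): 3={back,v=1,log=-}
step 3 timeout(3): 3={back,v=2,log=-}
step 4 deliver 2→0: —
step 5 deliver 3→2: 2={back,v=1,log=-}
step 6 propose(0,'s'): —
step 7 deliver 2→1: —
step 8 propose(0,'x'): —
step 9 deliver 0→2: —
step 10 deliver 2→0: —
step 11 deliver 0→4: 4={back,v=0,log=s}
step 12 deliver 4→0: —
step 13 deliver 0→2: —
step 14 propose(0,'s'): —
step 15 crash(3): 3={✗back,v=2,log=-}
step 16 deliver 1→4: —
step 17 recover(3): 3={back,v=2,log=-}

0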